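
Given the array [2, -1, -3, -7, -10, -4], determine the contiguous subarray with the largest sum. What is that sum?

Using Kadane's algorithm on [2, -1, -3, -7, -10, -4]:

Scanning through the array:
Position 1 (value -1): max_ending_here = 1, max_so_far = 2
Position 2 (value -3): max_ending_here = -2, max_so_far = 2
Position 3 (value -7): max_ending_here = -7, max_so_far = 2
Position 4 (value -10): max_ending_here = -10, max_so_far = 2
Position 5 (value -4): max_ending_here = -4, max_so_far = 2

Maximum subarray: [2]
Maximum sum: 2

The maximum subarray is [2] with sum 2. This subarray runs from index 0 to index 0.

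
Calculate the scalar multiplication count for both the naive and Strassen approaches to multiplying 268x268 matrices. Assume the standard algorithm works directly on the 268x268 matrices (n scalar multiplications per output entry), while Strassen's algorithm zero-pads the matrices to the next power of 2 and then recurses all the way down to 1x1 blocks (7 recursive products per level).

Matrix multiplication for 268x268 matrices:

Strassen's algorithm requires power-of-2 dimensions. Pad 268x268 to 512x512 (next power of 2).

Standard algorithm: 268^3 = 19248832 multiplications
Strassen's algorithm: 7^(log2(512)) = 7^9 = 40353607 multiplications
Difference: 19248832 - 40353607 = -21104775 (Strassen uses MORE here due to padding overhead — for small or just-over-power-of-2 n, padding can outweigh the per-level savings)

Standard: 19248832 multiplications (268^3). Strassen: 40353607 multiplications (7^9, after padding to 512x512). Strassen reduces 8 recursive multiplications to 7 at each level.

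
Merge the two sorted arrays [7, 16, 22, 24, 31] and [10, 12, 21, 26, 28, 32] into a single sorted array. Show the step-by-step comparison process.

Merging process:

Compare 7 vs 10: take 7 from left. Merged: [7]
Compare 16 vs 10: take 10 from right. Merged: [7, 10]
Compare 16 vs 12: take 12 from right. Merged: [7, 10, 12]
Compare 16 vs 21: take 16 from left. Merged: [7, 10, 12, 16]
Compare 22 vs 21: take 21 from right. Merged: [7, 10, 12, 16, 21]
Compare 22 vs 26: take 22 from left. Merged: [7, 10, 12, 16, 21, 22]
Compare 24 vs 26: take 24 from left. Merged: [7, 10, 12, 16, 21, 22, 24]
Compare 31 vs 26: take 26 from right. Merged: [7, 10, 12, 16, 21, 22, 24, 26]
Compare 31 vs 28: take 28 from right. Merged: [7, 10, 12, 16, 21, 22, 24, 26, 28]
Compare 31 vs 32: take 31 from left. Merged: [7, 10, 12, 16, 21, 22, 24, 26, 28, 31]
Append remaining from right: [32]. Merged: [7, 10, 12, 16, 21, 22, 24, 26, 28, 31, 32]

Final merged array: [7, 10, 12, 16, 21, 22, 24, 26, 28, 31, 32]
Total comparisons: 10

The merged array is [7, 10, 12, 16, 21, 22, 24, 26, 28, 31, 32], requiring 10 comparisons. The merge step runs in O(n) time where n is the total number of elements.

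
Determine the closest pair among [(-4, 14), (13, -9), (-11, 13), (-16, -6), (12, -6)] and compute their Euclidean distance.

Computing all pairwise distances among 5 points:

d((-4, 14), (13, -9)) = 28.6007
d((-4, 14), (-11, 13)) = 7.0711
d((-4, 14), (-16, -6)) = 23.3238
d((-4, 14), (12, -6)) = 25.6125
d((13, -9), (-11, 13)) = 32.5576
d((13, -9), (-16, -6)) = 29.1548
d((13, -9), (12, -6)) = 3.1623 <-- minimum
d((-11, 13), (-16, -6)) = 19.6469
d((-11, 13), (12, -6)) = 29.8329
d((-16, -6), (12, -6)) = 28.0

Closest pair: (13, -9) and (12, -6) with distance 3.1623

The closest pair is (13, -9) and (12, -6) with Euclidean distance 3.1623. For 5 points, brute-force pairwise comparison is shown above. For large n, the divide-and-conquer algorithm (sort by x, recurse on halves, check the dividing strip) achieves O(n log n).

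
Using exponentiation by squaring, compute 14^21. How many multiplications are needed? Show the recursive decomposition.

Computing 14^21 by squaring (build up from 14^1; each line after the first costs one multiplication):

14^1 = 14
14^2 = (14^1)^2 = 14^2 = 196
14^4 = (14^2)^2 = 196^2 = 38416
14^5 = 14 * 14^4 = 14 * 38416 = 537824
14^10 = (14^5)^2 = 537824^2 = 289254654976
14^20 = (14^10)^2 = 289254654976^2 = 83668255425284801560576
14^21 = 14 * 14^20 = 14 * 83668255425284801560576 = 1171355575953987221848064

Result: 1171355575953987221848064
Multiplications needed: 6 (6 lines after 14^1)

14^21 = 1171355575953987221848064. Using exponentiation by squaring, this requires 6 multiplications. The key idea: if the exponent is even, square the half-power; if odd, multiply by the base once.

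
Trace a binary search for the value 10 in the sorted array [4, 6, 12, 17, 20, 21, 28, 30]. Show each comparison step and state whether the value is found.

Binary search for 10 in [4, 6, 12, 17, 20, 21, 28, 30]:

lo=0, hi=7, mid=3, arr[mid]=17 -> 17 > 10, search left half
lo=0, hi=2, mid=1, arr[mid]=6 -> 6 < 10, search right half
lo=2, hi=2, mid=2, arr[mid]=12 -> 12 > 10, search left half
lo=2 > hi=1, target 10 not found

Binary search determines that 10 is not in the array after 3 comparisons. The search space was exhausted without finding the target.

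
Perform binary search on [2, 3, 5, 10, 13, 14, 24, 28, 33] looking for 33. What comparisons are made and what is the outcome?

Binary search for 33 in [2, 3, 5, 10, 13, 14, 24, 28, 33]:

lo=0, hi=8, mid=4, arr[mid]=13 -> 13 < 33, search right half
lo=5, hi=8, mid=6, arr[mid]=24 -> 24 < 33, search right half
lo=7, hi=8, mid=7, arr[mid]=28 -> 28 < 33, search right half
lo=8, hi=8, mid=8, arr[mid]=33 -> Found target at index 8!

Binary search finds 33 at index 8 after 4 comparisons. The search repeatedly halves the search space by comparing with the middle element.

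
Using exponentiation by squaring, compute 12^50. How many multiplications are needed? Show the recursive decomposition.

Computing 12^50 by squaring (build up from 12^1; each line after the first costs one multiplication):

12^1 = 12
12^2 = (12^1)^2 = 12^2 = 144
12^3 = 12 * 12^2 = 12 * 144 = 1728
12^6 = (12^3)^2 = 1728^2 = 2985984
12^12 = (12^6)^2 = 2985984^2 = 8916100448256
12^24 = (12^12)^2 = 8916100448256^2 = 79496847203390844133441536
12^25 = 12 * 12^24 = 12 * 79496847203390844133441536 = 953962166440690129601298432
12^50 = (12^25)^2 = 953962166440690129601298432^2 = 910043815000214977332758527534256632492715260325658624

Result: 910043815000214977332758527534256632492715260325658624
Multiplications needed: 7 (7 lines after 12^1)

12^50 = 910043815000214977332758527534256632492715260325658624. Using exponentiation by squaring, this requires 7 multiplications. The key idea: if the exponent is even, square the half-power; if odd, multiply by the base once.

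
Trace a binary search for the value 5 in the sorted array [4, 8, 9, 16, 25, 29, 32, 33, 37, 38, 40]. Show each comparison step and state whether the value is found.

Binary search for 5 in [4, 8, 9, 16, 25, 29, 32, 33, 37, 38, 40]:

lo=0, hi=10, mid=5, arr[mid]=29 -> 29 > 5, search left half
lo=0, hi=4, mid=2, arr[mid]=9 -> 9 > 5, search left half
lo=0, hi=1, mid=0, arr[mid]=4 -> 4 < 5, search right half
lo=1, hi=1, mid=1, arr[mid]=8 -> 8 > 5, search left half
lo=1 > hi=0, target 5 not found

Binary search determines that 5 is not in the array after 4 comparisons. The search space was exhausted without finding the target.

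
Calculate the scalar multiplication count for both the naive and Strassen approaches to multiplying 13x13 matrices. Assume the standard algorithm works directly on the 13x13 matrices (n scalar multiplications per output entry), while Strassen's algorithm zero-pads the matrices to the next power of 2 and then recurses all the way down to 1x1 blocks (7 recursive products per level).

Matrix multiplication for 13x13 matrices:

Strassen's algorithm requires power-of-2 dimensions. Pad 13x13 to 16x16 (next power of 2).

Standard algorithm: 13^3 = 2197 multiplications
Strassen's algorithm: 7^(log2(16)) = 7^4 = 2401 multiplications
Difference: 2197 - 2401 = -204 (Strassen uses MORE here due to padding overhead — for small or just-over-power-of-2 n, padding can outweigh the per-level savings)

Standard: 2197 multiplications (13^3). Strassen: 2401 multiplications (7^4, after padding to 16x16). Strassen reduces 8 recursive multiplications to 7 at each level.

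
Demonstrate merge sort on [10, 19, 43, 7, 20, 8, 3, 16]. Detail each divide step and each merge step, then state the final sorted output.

Merge sort trace:

Split: [10, 19, 43, 7, 20, 8, 3, 16] -> [10, 19, 43, 7] and [20, 8, 3, 16]
  Split: [10, 19, 43, 7] -> [10, 19] and [43, 7]
    Split: [10, 19] -> [10] and [19]
    Merge: [10] + [19] -> [10, 19]
    Split: [43, 7] -> [43] and [7]
    Merge: [43] + [7] -> [7, 43]
  Merge: [10, 19] + [7, 43] -> [7, 10, 19, 43]
  Split: [20, 8, 3, 16] -> [20, 8] and [3, 16]
    Split: [20, 8] -> [20] and [8]
    Merge: [20] + [8] -> [8, 20]
    Split: [3, 16] -> [3] and [16]
    Merge: [3] + [16] -> [3, 16]
  Merge: [8, 20] + [3, 16] -> [3, 8, 16, 20]
Merge: [7, 10, 19, 43] + [3, 8, 16, 20] -> [3, 7, 8, 10, 16, 19, 20, 43]

Final sorted array: [3, 7, 8, 10, 16, 19, 20, 43]

The merge sort proceeds by recursively splitting the array and merging sorted halves.
After all merges, the sorted array is [3, 7, 8, 10, 16, 19, 20, 43].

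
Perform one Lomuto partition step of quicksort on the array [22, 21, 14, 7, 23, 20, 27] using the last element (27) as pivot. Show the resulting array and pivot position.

Lomuto partition with pivot = 27:

Initial array: [22, 21, 14, 7, 23, 20, 27]

arr[0]=22 <= 27: swap with position 0, array becomes [22, 21, 14, 7, 23, 20, 27]
arr[1]=21 <= 27: swap with position 1, array becomes [22, 21, 14, 7, 23, 20, 27]
arr[2]=14 <= 27: swap with position 2, array becomes [22, 21, 14, 7, 23, 20, 27]
arr[3]=7 <= 27: swap with position 3, array becomes [22, 21, 14, 7, 23, 20, 27]
arr[4]=23 <= 27: swap with position 4, array becomes [22, 21, 14, 7, 23, 20, 27]
arr[5]=20 <= 27: swap with position 5, array becomes [22, 21, 14, 7, 23, 20, 27]

Place pivot at position 6: [22, 21, 14, 7, 23, 20, 27]
Pivot position: 6

After partitioning with pivot 27, the array becomes [22, 21, 14, 7, 23, 20, 27]. The pivot is placed at index 6. All elements to the left of the pivot are <= 27, and all elements to the right are > 27.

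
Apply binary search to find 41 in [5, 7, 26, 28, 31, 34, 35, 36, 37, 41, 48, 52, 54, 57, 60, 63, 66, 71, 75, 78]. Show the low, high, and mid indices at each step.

Binary search for 41 in [5, 7, 26, 28, 31, 34, 35, 36, 37, 41, 48, 52, 54, 57, 60, 63, 66, 71, 75, 78]:

lo=0, hi=19, mid=9, arr[mid]=41 -> Found target at index 9!

Binary search finds 41 at index 9 after 1 comparisons. The search repeatedly halves the search space by comparing with the middle element.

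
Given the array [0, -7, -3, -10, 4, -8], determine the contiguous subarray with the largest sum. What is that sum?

Using Kadane's algorithm on [0, -7, -3, -10, 4, -8]:

Scanning through the array:
Position 1 (value -7): max_ending_here = -7, max_so_far = 0
Position 2 (value -3): max_ending_here = -3, max_so_far = 0
Position 3 (value -10): max_ending_here = -10, max_so_far = 0
Position 4 (value 4): max_ending_here = 4, max_so_far = 4
Position 5 (value -8): max_ending_here = -4, max_so_far = 4

Maximum subarray: [4]
Maximum sum: 4

The maximum subarray is [4] with sum 4. This subarray runs from index 4 to index 4.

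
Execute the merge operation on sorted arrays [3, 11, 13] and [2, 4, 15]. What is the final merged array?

Merging process:

Compare 3 vs 2: take 2 from right. Merged: [2]
Compare 3 vs 4: take 3 from left. Merged: [2, 3]
Compare 11 vs 4: take 4 from right. Merged: [2, 3, 4]
Compare 11 vs 15: take 11 from left. Merged: [2, 3, 4, 11]
Compare 13 vs 15: take 13 from left. Merged: [2, 3, 4, 11, 13]
Append remaining from right: [15]. Merged: [2, 3, 4, 11, 13, 15]

Final merged array: [2, 3, 4, 11, 13, 15]
Total comparisons: 5

The merged array is [2, 3, 4, 11, 13, 15], requiring 5 comparisons. The merge step runs in O(n) time where n is the total number of elements.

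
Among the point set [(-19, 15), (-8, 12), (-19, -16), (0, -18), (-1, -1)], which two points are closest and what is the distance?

Computing all pairwise distances among 5 points:

d((-19, 15), (-8, 12)) = 11.4018 <-- minimum
d((-19, 15), (-19, -16)) = 31.0
d((-19, 15), (0, -18)) = 38.0789
d((-19, 15), (-1, -1)) = 24.0832
d((-8, 12), (-19, -16)) = 30.0832
d((-8, 12), (0, -18)) = 31.0483
d((-8, 12), (-1, -1)) = 14.7648
d((-19, -16), (0, -18)) = 19.105
d((-19, -16), (-1, -1)) = 23.4307
d((0, -18), (-1, -1)) = 17.0294

Closest pair: (-19, 15) and (-8, 12) with distance 11.4018

The closest pair is (-19, 15) and (-8, 12) with Euclidean distance 11.4018. For 5 points, brute-force pairwise comparison is shown above. For large n, the divide-and-conquer algorithm (sort by x, recurse on halves, check the dividing strip) achieves O(n log n).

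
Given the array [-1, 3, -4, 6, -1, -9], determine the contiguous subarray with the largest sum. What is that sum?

Using Kadane's algorithm on [-1, 3, -4, 6, -1, -9]:

Scanning through the array:
Position 1 (value 3): max_ending_here = 3, max_so_far = 3
Position 2 (value -4): max_ending_here = -1, max_so_far = 3
Position 3 (value 6): max_ending_here = 6, max_so_far = 6
Position 4 (value -1): max_ending_here = 5, max_so_far = 6
Position 5 (value -9): max_ending_here = -4, max_so_far = 6

Maximum subarray: [6]
Maximum sum: 6

The maximum subarray is [6] with sum 6. This subarray runs from index 3 to index 3.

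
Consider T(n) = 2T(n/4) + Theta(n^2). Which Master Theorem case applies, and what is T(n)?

Master Theorem for T(n) = 2T(n/4) + O(n^2):

a = 2, b = 4, c = 2
log_b(a) = log_4(2) = 0.5000

Case 3: c = 2 > log_4(2) = 0.5000
T(n) = O(n^2) = O(n^2)

For T(n) = 2T(n/4) + O(n^2): log_4(2) = 0.5000. This is Case 3 of the Master Theorem (c > log_b(a), work dominated by root), giving O(n^2).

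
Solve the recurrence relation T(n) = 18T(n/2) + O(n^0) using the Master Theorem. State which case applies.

Master Theorem for T(n) = 18T(n/2) + O(n^0):

a = 18, b = 2, c = 0
log_b(a) = log_2(18) = 4.1699

Case 1: c = 0 < log_2(18) = 4.1699
T(n) = O(n^(log_2 18))

For T(n) = 18T(n/2) + O(n^0): log_2(18) = 4.1699. This is Case 1 of the Master Theorem (c < log_b(a), work dominated by leaves), giving O(n^(log_2 18)).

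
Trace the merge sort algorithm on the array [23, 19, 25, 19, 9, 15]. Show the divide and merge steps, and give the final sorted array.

Merge sort trace:

Split: [23, 19, 25, 19, 9, 15] -> [23, 19, 25] and [19, 9, 15]
  Split: [23, 19, 25] -> [23] and [19, 25]
    Split: [19, 25] -> [19] and [25]
    Merge: [19] + [25] -> [19, 25]
  Merge: [23] + [19, 25] -> [19, 23, 25]
  Split: [19, 9, 15] -> [19] and [9, 15]
    Split: [9, 15] -> [9] and [15]
    Merge: [9] + [15] -> [9, 15]
  Merge: [19] + [9, 15] -> [9, 15, 19]
Merge: [19, 23, 25] + [9, 15, 19] -> [9, 15, 19, 19, 23, 25]

Final sorted array: [9, 15, 19, 19, 23, 25]

The merge sort proceeds by recursively splitting the array and merging sorted halves.
After all merges, the sorted array is [9, 15, 19, 19, 23, 25].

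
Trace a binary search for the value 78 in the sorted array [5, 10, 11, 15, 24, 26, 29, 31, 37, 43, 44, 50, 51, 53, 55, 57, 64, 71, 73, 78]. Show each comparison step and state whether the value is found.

Binary search for 78 in [5, 10, 11, 15, 24, 26, 29, 31, 37, 43, 44, 50, 51, 53, 55, 57, 64, 71, 73, 78]:

lo=0, hi=19, mid=9, arr[mid]=43 -> 43 < 78, search right half
lo=10, hi=19, mid=14, arr[mid]=55 -> 55 < 78, search right half
lo=15, hi=19, mid=17, arr[mid]=71 -> 71 < 78, search right half
lo=18, hi=19, mid=18, arr[mid]=73 -> 73 < 78, search right half
lo=19, hi=19, mid=19, arr[mid]=78 -> Found target at index 19!

Binary search finds 78 at index 19 after 5 comparisons. The search repeatedly halves the search space by comparing with the middle element.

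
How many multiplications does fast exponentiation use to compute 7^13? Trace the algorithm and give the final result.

Computing 7^13 by squaring (build up from 7^1; each line after the first costs one multiplication):

7^1 = 7
7^2 = (7^1)^2 = 7^2 = 49
7^3 = 7 * 7^2 = 7 * 49 = 343
7^6 = (7^3)^2 = 343^2 = 117649
7^12 = (7^6)^2 = 117649^2 = 13841287201
7^13 = 7 * 7^12 = 7 * 13841287201 = 96889010407

Result: 96889010407
Multiplications needed: 5 (5 lines after 7^1)

7^13 = 96889010407. Using exponentiation by squaring, this requires 5 multiplications. The key idea: if the exponent is even, square the half-power; if odd, multiply by the base once.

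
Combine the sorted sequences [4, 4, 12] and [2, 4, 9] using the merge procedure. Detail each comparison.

Merging process:

Compare 4 vs 2: take 2 from right. Merged: [2]
Compare 4 vs 4: take 4 from left. Merged: [2, 4]
Compare 4 vs 4: take 4 from left. Merged: [2, 4, 4]
Compare 12 vs 4: take 4 from right. Merged: [2, 4, 4, 4]
Compare 12 vs 9: take 9 from right. Merged: [2, 4, 4, 4, 9]
Append remaining from left: [12]. Merged: [2, 4, 4, 4, 9, 12]

Final merged array: [2, 4, 4, 4, 9, 12]
Total comparisons: 5

The merged array is [2, 4, 4, 4, 9, 12], requiring 5 comparisons. The merge step runs in O(n) time where n is the total number of elements.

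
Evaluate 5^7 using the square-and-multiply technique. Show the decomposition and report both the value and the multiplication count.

Computing 5^7 by squaring (build up from 5^1; each line after the first costs one multiplication):

5^1 = 5
5^2 = (5^1)^2 = 5^2 = 25
5^3 = 5 * 5^2 = 5 * 25 = 125
5^6 = (5^3)^2 = 125^2 = 15625
5^7 = 5 * 5^6 = 5 * 15625 = 78125

Result: 78125
Multiplications needed: 4 (4 lines after 5^1)

5^7 = 78125. Using exponentiation by squaring, this requires 4 multiplications. The key idea: if the exponent is even, square the half-power; if odd, multiply by the base once.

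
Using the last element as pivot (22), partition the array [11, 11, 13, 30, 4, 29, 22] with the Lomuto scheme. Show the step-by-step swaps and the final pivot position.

Lomuto partition with pivot = 22:

Initial array: [11, 11, 13, 30, 4, 29, 22]

arr[0]=11 <= 22: swap with position 0, array becomes [11, 11, 13, 30, 4, 29, 22]
arr[1]=11 <= 22: swap with position 1, array becomes [11, 11, 13, 30, 4, 29, 22]
arr[2]=13 <= 22: swap with position 2, array becomes [11, 11, 13, 30, 4, 29, 22]
arr[3]=30 > 22: no swap
arr[4]=4 <= 22: swap with position 3, array becomes [11, 11, 13, 4, 30, 29, 22]
arr[5]=29 > 22: no swap

Place pivot at position 4: [11, 11, 13, 4, 22, 29, 30]
Pivot position: 4

After partitioning with pivot 22, the array becomes [11, 11, 13, 4, 22, 29, 30]. The pivot is placed at index 4. All elements to the left of the pivot are <= 22, and all elements to the right are > 22.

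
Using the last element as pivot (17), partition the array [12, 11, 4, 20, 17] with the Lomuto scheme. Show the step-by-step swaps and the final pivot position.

Lomuto partition with pivot = 17:

Initial array: [12, 11, 4, 20, 17]

arr[0]=12 <= 17: swap with position 0, array becomes [12, 11, 4, 20, 17]
arr[1]=11 <= 17: swap with position 1, array becomes [12, 11, 4, 20, 17]
arr[2]=4 <= 17: swap with position 2, array becomes [12, 11, 4, 20, 17]
arr[3]=20 > 17: no swap

Place pivot at position 3: [12, 11, 4, 17, 20]
Pivot position: 3

After partitioning with pivot 17, the array becomes [12, 11, 4, 17, 20]. The pivot is placed at index 3. All elements to the left of the pivot are <= 17, and all elements to the right are > 17.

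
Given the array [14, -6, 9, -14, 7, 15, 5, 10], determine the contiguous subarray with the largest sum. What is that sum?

Using Kadane's algorithm on [14, -6, 9, -14, 7, 15, 5, 10]:

Scanning through the array:
Position 1 (value -6): max_ending_here = 8, max_so_far = 14
Position 2 (value 9): max_ending_here = 17, max_so_far = 17
Position 3 (value -14): max_ending_here = 3, max_so_far = 17
Position 4 (value 7): max_ending_here = 10, max_so_far = 17
Position 5 (value 15): max_ending_here = 25, max_so_far = 25
Position 6 (value 5): max_ending_here = 30, max_so_far = 30
Position 7 (value 10): max_ending_here = 40, max_so_far = 40

Maximum subarray: [14, -6, 9, -14, 7, 15, 5, 10]
Maximum sum: 40

The maximum subarray is [14, -6, 9, -14, 7, 15, 5, 10] with sum 40. This subarray runs from index 0 to index 7.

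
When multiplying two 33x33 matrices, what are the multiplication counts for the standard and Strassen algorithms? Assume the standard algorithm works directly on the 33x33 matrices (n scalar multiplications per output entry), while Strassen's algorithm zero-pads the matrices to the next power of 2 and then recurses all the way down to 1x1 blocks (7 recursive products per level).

Matrix multiplication for 33x33 matrices:

Strassen's algorithm requires power-of-2 dimensions. Pad 33x33 to 64x64 (next power of 2).

Standard algorithm: 33^3 = 35937 multiplications
Strassen's algorithm: 7^(log2(64)) = 7^6 = 117649 multiplications
Difference: 35937 - 117649 = -81712 (Strassen uses MORE here due to padding overhead — for small or just-over-power-of-2 n, padding can outweigh the per-level savings)

Standard: 35937 multiplications (33^3). Strassen: 117649 multiplications (7^6, after padding to 64x64). Strassen reduces 8 recursive multiplications to 7 at each level.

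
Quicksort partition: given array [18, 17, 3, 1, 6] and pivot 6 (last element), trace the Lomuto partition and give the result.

Lomuto partition with pivot = 6:

Initial array: [18, 17, 3, 1, 6]

arr[0]=18 > 6: no swap
arr[1]=17 > 6: no swap
arr[2]=3 <= 6: swap with position 0, array becomes [3, 17, 18, 1, 6]
arr[3]=1 <= 6: swap with position 1, array becomes [3, 1, 18, 17, 6]

Place pivot at position 2: [3, 1, 6, 17, 18]
Pivot position: 2

After partitioning with pivot 6, the array becomes [3, 1, 6, 17, 18]. The pivot is placed at index 2. All elements to the left of the pivot are <= 6, and all elements to the right are > 6.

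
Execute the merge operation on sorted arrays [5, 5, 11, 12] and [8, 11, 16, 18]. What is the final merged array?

Merging process:

Compare 5 vs 8: take 5 from left. Merged: [5]
Compare 5 vs 8: take 5 from left. Merged: [5, 5]
Compare 11 vs 8: take 8 from right. Merged: [5, 5, 8]
Compare 11 vs 11: take 11 from left. Merged: [5, 5, 8, 11]
Compare 12 vs 11: take 11 from right. Merged: [5, 5, 8, 11, 11]
Compare 12 vs 16: take 12 from left. Merged: [5, 5, 8, 11, 11, 12]
Append remaining from right: [16, 18]. Merged: [5, 5, 8, 11, 11, 12, 16, 18]

Final merged array: [5, 5, 8, 11, 11, 12, 16, 18]
Total comparisons: 6

The merged array is [5, 5, 8, 11, 11, 12, 16, 18], requiring 6 comparisons. The merge step runs in O(n) time where n is the total number of elements.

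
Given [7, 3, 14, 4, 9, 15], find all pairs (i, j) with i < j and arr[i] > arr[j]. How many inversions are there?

Finding inversions in [7, 3, 14, 4, 9, 15]:

(0, 1): arr[0]=7 > arr[1]=3
(0, 3): arr[0]=7 > arr[3]=4
(2, 3): arr[2]=14 > arr[3]=4
(2, 4): arr[2]=14 > arr[4]=9

Total inversions: 4

The array has 4 inversion(s): (0,1), (0,3), (2,3), (2,4). Each pair (i,j) satisfies i < j and arr[i] > arr[j].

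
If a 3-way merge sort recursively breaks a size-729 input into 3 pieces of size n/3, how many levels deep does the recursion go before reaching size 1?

For divide and conquer with division factor 3:

Problem sizes at each level:
Level 0: 729
Level 1: 243
Level 2: 81
Level 3: 27
Level 4: 9
Level 5: 3
Level 6: 1

The root is level 0 and the size-1 base case is level 6 (the tree spans levels 0 through 6, i.e. 7 levels counting the root), so the depth is the number of divisions: log_3(729) = 6

The recursion tree depth is log_3(729) = 6. At each level, the problem size is divided by 3, so it takes 6 divisions to reduce to a base case of size 1. The algorithm makes 3 recursive calls at each level.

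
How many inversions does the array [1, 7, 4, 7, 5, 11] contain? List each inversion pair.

Finding inversions in [1, 7, 4, 7, 5, 11]:

(1, 2): arr[1]=7 > arr[2]=4
(1, 4): arr[1]=7 > arr[4]=5
(3, 4): arr[3]=7 > arr[4]=5

Total inversions: 3

The array has 3 inversion(s): (1,2), (1,4), (3,4). Each pair (i,j) satisfies i < j and arr[i] > arr[j].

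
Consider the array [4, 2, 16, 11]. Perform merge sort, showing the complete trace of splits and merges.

Merge sort trace:

Split: [4, 2, 16, 11] -> [4, 2] and [16, 11]
  Split: [4, 2] -> [4] and [2]
  Merge: [4] + [2] -> [2, 4]
  Split: [16, 11] -> [16] and [11]
  Merge: [16] + [11] -> [11, 16]
Merge: [2, 4] + [11, 16] -> [2, 4, 11, 16]

Final sorted array: [2, 4, 11, 16]

The merge sort proceeds by recursively splitting the array and merging sorted halves.
After all merges, the sorted array is [2, 4, 11, 16].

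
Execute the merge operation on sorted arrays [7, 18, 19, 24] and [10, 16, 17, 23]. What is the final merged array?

Merging process:

Compare 7 vs 10: take 7 from left. Merged: [7]
Compare 18 vs 10: take 10 from right. Merged: [7, 10]
Compare 18 vs 16: take 16 from right. Merged: [7, 10, 16]
Compare 18 vs 17: take 17 from right. Merged: [7, 10, 16, 17]
Compare 18 vs 23: take 18 from left. Merged: [7, 10, 16, 17, 18]
Compare 19 vs 23: take 19 from left. Merged: [7, 10, 16, 17, 18, 19]
Compare 24 vs 23: take 23 from right. Merged: [7, 10, 16, 17, 18, 19, 23]
Append remaining from left: [24]. Merged: [7, 10, 16, 17, 18, 19, 23, 24]

Final merged array: [7, 10, 16, 17, 18, 19, 23, 24]
Total comparisons: 7

The merged array is [7, 10, 16, 17, 18, 19, 23, 24], requiring 7 comparisons. The merge step runs in O(n) time where n is the total number of elements.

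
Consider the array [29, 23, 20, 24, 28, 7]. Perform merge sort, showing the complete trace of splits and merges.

Merge sort trace:

Split: [29, 23, 20, 24, 28, 7] -> [29, 23, 20] and [24, 28, 7]
  Split: [29, 23, 20] -> [29] and [23, 20]
    Split: [23, 20] -> [23] and [20]
    Merge: [23] + [20] -> [20, 23]
  Merge: [29] + [20, 23] -> [20, 23, 29]
  Split: [24, 28, 7] -> [24] and [28, 7]
    Split: [28, 7] -> [28] and [7]
    Merge: [28] + [7] -> [7, 28]
  Merge: [24] + [7, 28] -> [7, 24, 28]
Merge: [20, 23, 29] + [7, 24, 28] -> [7, 20, 23, 24, 28, 29]

Final sorted array: [7, 20, 23, 24, 28, 29]

The merge sort proceeds by recursively splitting the array and merging sorted halves.
After all merges, the sorted array is [7, 20, 23, 24, 28, 29].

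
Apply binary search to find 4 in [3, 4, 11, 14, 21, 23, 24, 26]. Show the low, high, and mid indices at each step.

Binary search for 4 in [3, 4, 11, 14, 21, 23, 24, 26]:

lo=0, hi=7, mid=3, arr[mid]=14 -> 14 > 4, search left half
lo=0, hi=2, mid=1, arr[mid]=4 -> Found target at index 1!

Binary search finds 4 at index 1 after 2 comparisons. The search repeatedly halves the search space by comparing with the middle element.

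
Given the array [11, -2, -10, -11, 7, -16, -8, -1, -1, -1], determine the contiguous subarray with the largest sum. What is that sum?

Using Kadane's algorithm on [11, -2, -10, -11, 7, -16, -8, -1, -1, -1]:

Scanning through the array:
Position 1 (value -2): max_ending_here = 9, max_so_far = 11
Position 2 (value -10): max_ending_here = -1, max_so_far = 11
Position 3 (value -11): max_ending_here = -11, max_so_far = 11
Position 4 (value 7): max_ending_here = 7, max_so_far = 11
Position 5 (value -16): max_ending_here = -9, max_so_far = 11
Position 6 (value -8): max_ending_here = -8, max_so_far = 11
Position 7 (value -1): max_ending_here = -1, max_so_far = 11
Position 8 (value -1): max_ending_here = -1, max_so_far = 11
Position 9 (value -1): max_ending_here = -1, max_so_far = 11

Maximum subarray: [11]
Maximum sum: 11

The maximum subarray is [11] with sum 11. This subarray runs from index 0 to index 0.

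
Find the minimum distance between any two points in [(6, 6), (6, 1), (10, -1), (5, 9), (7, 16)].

Computing all pairwise distances among 5 points:

d((6, 6), (6, 1)) = 5.0
d((6, 6), (10, -1)) = 8.0623
d((6, 6), (5, 9)) = 3.1623 <-- minimum
d((6, 6), (7, 16)) = 10.0499
d((6, 1), (10, -1)) = 4.4721
d((6, 1), (5, 9)) = 8.0623
d((6, 1), (7, 16)) = 15.0333
d((10, -1), (5, 9)) = 11.1803
d((10, -1), (7, 16)) = 17.2627
d((5, 9), (7, 16)) = 7.2801

Closest pair: (6, 6) and (5, 9) with distance 3.1623

The closest pair is (6, 6) and (5, 9) with Euclidean distance 3.1623. For 5 points, brute-force pairwise comparison is shown above. For large n, the divide-and-conquer algorithm (sort by x, recurse on halves, check the dividing strip) achieves O(n log n).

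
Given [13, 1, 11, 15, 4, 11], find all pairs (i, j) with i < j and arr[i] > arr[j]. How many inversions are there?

Finding inversions in [13, 1, 11, 15, 4, 11]:

(0, 1): arr[0]=13 > arr[1]=1
(0, 2): arr[0]=13 > arr[2]=11
(0, 4): arr[0]=13 > arr[4]=4
(0, 5): arr[0]=13 > arr[5]=11
(2, 4): arr[2]=11 > arr[4]=4
(3, 4): arr[3]=15 > arr[4]=4
(3, 5): arr[3]=15 > arr[5]=11

Total inversions: 7

The array has 7 inversion(s): (0,1), (0,2), (0,4), (0,5), (2,4), (3,4), (3,5). Each pair (i,j) satisfies i < j and arr[i] > arr[j].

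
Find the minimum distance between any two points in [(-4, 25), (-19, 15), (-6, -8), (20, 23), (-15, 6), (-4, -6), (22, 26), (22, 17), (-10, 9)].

Computing all pairwise distances among 9 points:

d((-4, 25), (-19, 15)) = 18.0278
d((-4, 25), (-6, -8)) = 33.0606
d((-4, 25), (20, 23)) = 24.0832
d((-4, 25), (-15, 6)) = 21.9545
d((-4, 25), (-4, -6)) = 31.0
d((-4, 25), (22, 26)) = 26.0192
d((-4, 25), (22, 17)) = 27.2029
d((-4, 25), (-10, 9)) = 17.088
d((-19, 15), (-6, -8)) = 26.4197
d((-19, 15), (20, 23)) = 39.8121
d((-19, 15), (-15, 6)) = 9.8489
d((-19, 15), (-4, -6)) = 25.807
d((-19, 15), (22, 26)) = 42.45
d((-19, 15), (22, 17)) = 41.0488
d((-19, 15), (-10, 9)) = 10.8167
d((-6, -8), (20, 23)) = 40.4599
d((-6, -8), (-15, 6)) = 16.6433
d((-6, -8), (-4, -6)) = 2.8284 <-- minimum
d((-6, -8), (22, 26)) = 44.0454
d((-6, -8), (22, 17)) = 37.5366
d((-6, -8), (-10, 9)) = 17.4642
d((20, 23), (-15, 6)) = 38.9102
d((20, 23), (-4, -6)) = 37.6431
d((20, 23), (22, 26)) = 3.6056
d((20, 23), (22, 17)) = 6.3246
d((20, 23), (-10, 9)) = 33.1059
d((-15, 6), (-4, -6)) = 16.2788
d((-15, 6), (22, 26)) = 42.0595
d((-15, 6), (22, 17)) = 38.6005
d((-15, 6), (-10, 9)) = 5.831
d((-4, -6), (22, 26)) = 41.2311
d((-4, -6), (22, 17)) = 34.7131
d((-4, -6), (-10, 9)) = 16.1555
d((22, 26), (22, 17)) = 9.0
d((22, 26), (-10, 9)) = 36.2353
d((22, 17), (-10, 9)) = 32.9848

Closest pair: (-6, -8) and (-4, -6) with distance 2.8284

The closest pair is (-6, -8) and (-4, -6) with Euclidean distance 2.8284. For 9 points, brute-force pairwise comparison is shown above. For large n, the divide-and-conquer algorithm (sort by x, recurse on halves, check the dividing strip) achieves O(n log n).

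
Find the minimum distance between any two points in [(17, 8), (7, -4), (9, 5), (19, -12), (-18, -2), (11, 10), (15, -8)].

Computing all pairwise distances among 7 points:

d((17, 8), (7, -4)) = 15.6205
d((17, 8), (9, 5)) = 8.544
d((17, 8), (19, -12)) = 20.0998
d((17, 8), (-18, -2)) = 36.4005
d((17, 8), (11, 10)) = 6.3246
d((17, 8), (15, -8)) = 16.1245
d((7, -4), (9, 5)) = 9.2195
d((7, -4), (19, -12)) = 14.4222
d((7, -4), (-18, -2)) = 25.0799
d((7, -4), (11, 10)) = 14.5602
d((7, -4), (15, -8)) = 8.9443
d((9, 5), (19, -12)) = 19.7231
d((9, 5), (-18, -2)) = 27.8927
d((9, 5), (11, 10)) = 5.3852 <-- minimum
d((9, 5), (15, -8)) = 14.3178
d((19, -12), (-18, -2)) = 38.3275
d((19, -12), (11, 10)) = 23.4094
d((19, -12), (15, -8)) = 5.6569
d((-18, -2), (11, 10)) = 31.3847
d((-18, -2), (15, -8)) = 33.541
d((11, 10), (15, -8)) = 18.4391

Closest pair: (9, 5) and (11, 10) with distance 5.3852

The closest pair is (9, 5) and (11, 10) with Euclidean distance 5.3852. For 7 points, brute-force pairwise comparison is shown above. For large n, the divide-and-conquer algorithm (sort by x, recurse on halves, check the dividing strip) achieves O(n log n).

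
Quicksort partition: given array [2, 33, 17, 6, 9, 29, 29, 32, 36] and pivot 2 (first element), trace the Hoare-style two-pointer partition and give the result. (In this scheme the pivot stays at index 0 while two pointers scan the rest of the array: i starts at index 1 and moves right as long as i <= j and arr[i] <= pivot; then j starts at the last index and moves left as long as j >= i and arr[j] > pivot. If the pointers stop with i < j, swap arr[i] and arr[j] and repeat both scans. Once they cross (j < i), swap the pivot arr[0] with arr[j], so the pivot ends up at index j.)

Hoare-style two-pointer partition with pivot = 2:

Initial array: [2, 33, 17, 6, 9, 29, 29, 32, 36]

Pointers start at i = 1, j = 8.
i ends at 1, j ends at 0: the pointers have crossed (j < i), so scanning stops.

j = 0, so swapping arr[0] with arr[j] leaves the pivot at position 0: [2, 33, 17, 6, 9, 29, 29, 32, 36]
Pivot position: 0

After partitioning with pivot 2, the array becomes [2, 33, 17, 6, 9, 29, 29, 32, 36]. The pivot is placed at index 0. All elements to the left of the pivot are <= 2, and all elements to the right are > 2.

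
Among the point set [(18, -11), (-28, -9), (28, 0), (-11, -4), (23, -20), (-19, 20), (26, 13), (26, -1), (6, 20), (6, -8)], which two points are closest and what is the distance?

Computing all pairwise distances among 10 points:

d((18, -11), (-28, -9)) = 46.0435
d((18, -11), (28, 0)) = 14.8661
d((18, -11), (-11, -4)) = 29.8329
d((18, -11), (23, -20)) = 10.2956
d((18, -11), (-19, 20)) = 48.2701
d((18, -11), (26, 13)) = 25.2982
d((18, -11), (26, -1)) = 12.8062
d((18, -11), (6, 20)) = 33.2415
d((18, -11), (6, -8)) = 12.3693
d((-28, -9), (28, 0)) = 56.7186
d((-28, -9), (-11, -4)) = 17.72
d((-28, -9), (23, -20)) = 52.1728
d((-28, -9), (-19, 20)) = 30.3645
d((-28, -9), (26, 13)) = 58.3095
d((-28, -9), (26, -1)) = 54.5894
d((-28, -9), (6, 20)) = 44.6878
d((-28, -9), (6, -8)) = 34.0147
d((28, 0), (-11, -4)) = 39.2046
d((28, 0), (23, -20)) = 20.6155
d((28, 0), (-19, 20)) = 51.0784
d((28, 0), (26, 13)) = 13.1529
d((28, 0), (26, -1)) = 2.2361 <-- minimum
d((28, 0), (6, 20)) = 29.7321
d((28, 0), (6, -8)) = 23.4094
d((-11, -4), (23, -20)) = 37.5766
d((-11, -4), (-19, 20)) = 25.2982
d((-11, -4), (26, 13)) = 40.7185
d((-11, -4), (26, -1)) = 37.1214
d((-11, -4), (6, 20)) = 29.4109
d((-11, -4), (6, -8)) = 17.4642
d((23, -20), (-19, 20)) = 58.0
d((23, -20), (26, 13)) = 33.1361
d((23, -20), (26, -1)) = 19.2354
d((23, -20), (6, 20)) = 43.4626
d((23, -20), (6, -8)) = 20.8087
d((-19, 20), (26, 13)) = 45.5412
d((-19, 20), (26, -1)) = 49.6588
d((-19, 20), (6, 20)) = 25.0
d((-19, 20), (6, -8)) = 37.5366
d((26, 13), (26, -1)) = 14.0
d((26, 13), (6, 20)) = 21.1896
d((26, 13), (6, -8)) = 29.0
d((26, -1), (6, 20)) = 29.0
d((26, -1), (6, -8)) = 21.1896
d((6, 20), (6, -8)) = 28.0

Closest pair: (28, 0) and (26, -1) with distance 2.2361

The closest pair is (28, 0) and (26, -1) with Euclidean distance 2.2361. For 10 points, brute-force pairwise comparison is shown above. For large n, the divide-and-conquer algorithm (sort by x, recurse on halves, check the dividing strip) achieves O(n log n).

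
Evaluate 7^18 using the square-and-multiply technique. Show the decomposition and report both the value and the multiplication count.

Computing 7^18 by squaring (build up from 7^1; each line after the first costs one multiplication):

7^1 = 7
7^2 = (7^1)^2 = 7^2 = 49
7^4 = (7^2)^2 = 49^2 = 2401
7^8 = (7^4)^2 = 2401^2 = 5764801
7^9 = 7 * 7^8 = 7 * 5764801 = 40353607
7^18 = (7^9)^2 = 40353607^2 = 1628413597910449

Result: 1628413597910449
Multiplications needed: 5 (5 lines after 7^1)

7^18 = 1628413597910449. Using exponentiation by squaring, this requires 5 multiplications. The key idea: if the exponent is even, square the half-power; if odd, multiply by the base once.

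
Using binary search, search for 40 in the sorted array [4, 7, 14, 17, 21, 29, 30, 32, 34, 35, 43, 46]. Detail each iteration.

Binary search for 40 in [4, 7, 14, 17, 21, 29, 30, 32, 34, 35, 43, 46]:

lo=0, hi=11, mid=5, arr[mid]=29 -> 29 < 40, search right half
lo=6, hi=11, mid=8, arr[mid]=34 -> 34 < 40, search right half
lo=9, hi=11, mid=10, arr[mid]=43 -> 43 > 40, search left half
lo=9, hi=9, mid=9, arr[mid]=35 -> 35 < 40, search right half
lo=10 > hi=9, target 40 not found

Binary search determines that 40 is not in the array after 4 comparisons. The search space was exhausted without finding the target.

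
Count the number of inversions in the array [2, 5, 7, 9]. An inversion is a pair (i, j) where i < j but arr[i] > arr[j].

Finding inversions in [2, 5, 7, 9]:


Total inversions: 0

The array has 0 inversions. It is already sorted.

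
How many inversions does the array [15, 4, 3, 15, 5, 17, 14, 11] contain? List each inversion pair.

Finding inversions in [15, 4, 3, 15, 5, 17, 14, 11]:

(0, 1): arr[0]=15 > arr[1]=4
(0, 2): arr[0]=15 > arr[2]=3
(0, 4): arr[0]=15 > arr[4]=5
(0, 6): arr[0]=15 > arr[6]=14
(0, 7): arr[0]=15 > arr[7]=11
(1, 2): arr[1]=4 > arr[2]=3
(3, 4): arr[3]=15 > arr[4]=5
(3, 6): arr[3]=15 > arr[6]=14
(3, 7): arr[3]=15 > arr[7]=11
(5, 6): arr[5]=17 > arr[6]=14
(5, 7): arr[5]=17 > arr[7]=11
(6, 7): arr[6]=14 > arr[7]=11

Total inversions: 12

The array has 12 inversion(s): (0,1), (0,2), (0,4), (0,6), (0,7), (1,2), (3,4), (3,6), (3,7), (5,6), (5,7), (6,7). Each pair (i,j) satisfies i < j and arr[i] > arr[j].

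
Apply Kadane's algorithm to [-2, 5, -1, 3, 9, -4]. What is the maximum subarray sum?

Using Kadane's algorithm on [-2, 5, -1, 3, 9, -4]:

Scanning through the array:
Position 1 (value 5): max_ending_here = 5, max_so_far = 5
Position 2 (value -1): max_ending_here = 4, max_so_far = 5
Position 3 (value 3): max_ending_here = 7, max_so_far = 7
Position 4 (value 9): max_ending_here = 16, max_so_far = 16
Position 5 (value -4): max_ending_here = 12, max_so_far = 16

Maximum subarray: [5, -1, 3, 9]
Maximum sum: 16

The maximum subarray is [5, -1, 3, 9] with sum 16. This subarray runs from index 1 to index 4.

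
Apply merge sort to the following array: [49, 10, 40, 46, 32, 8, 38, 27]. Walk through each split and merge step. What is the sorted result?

Merge sort trace:

Split: [49, 10, 40, 46, 32, 8, 38, 27] -> [49, 10, 40, 46] and [32, 8, 38, 27]
  Split: [49, 10, 40, 46] -> [49, 10] and [40, 46]
    Split: [49, 10] -> [49] and [10]
    Merge: [49] + [10] -> [10, 49]
    Split: [40, 46] -> [40] and [46]
    Merge: [40] + [46] -> [40, 46]
  Merge: [10, 49] + [40, 46] -> [10, 40, 46, 49]
  Split: [32, 8, 38, 27] -> [32, 8] and [38, 27]
    Split: [32, 8] -> [32] and [8]
    Merge: [32] + [8] -> [8, 32]
    Split: [38, 27] -> [38] and [27]
    Merge: [38] + [27] -> [27, 38]
  Merge: [8, 32] + [27, 38] -> [8, 27, 32, 38]
Merge: [10, 40, 46, 49] + [8, 27, 32, 38] -> [8, 10, 27, 32, 38, 40, 46, 49]

Final sorted array: [8, 10, 27, 32, 38, 40, 46, 49]

The merge sort proceeds by recursively splitting the array and merging sorted halves.
After all merges, the sorted array is [8, 10, 27, 32, 38, 40, 46, 49].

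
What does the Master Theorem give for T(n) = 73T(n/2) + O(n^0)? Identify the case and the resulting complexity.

Master Theorem for T(n) = 73T(n/2) + O(n^0):

a = 73, b = 2, c = 0
log_b(a) = log_2(73) = 6.1898

Case 1: c = 0 < log_2(73) = 6.1898
T(n) = O(n^(log_2 73))

For T(n) = 73T(n/2) + O(n^0): log_2(73) = 6.1898. This is Case 1 of the Master Theorem (c < log_b(a), work dominated by leaves), giving O(n^(log_2 73)).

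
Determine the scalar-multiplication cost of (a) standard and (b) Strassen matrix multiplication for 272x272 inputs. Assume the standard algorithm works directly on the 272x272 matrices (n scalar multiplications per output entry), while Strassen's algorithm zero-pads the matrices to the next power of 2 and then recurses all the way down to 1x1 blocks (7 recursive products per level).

Matrix multiplication for 272x272 matrices:

Strassen's algorithm requires power-of-2 dimensions. Pad 272x272 to 512x512 (next power of 2).

Standard algorithm: 272^3 = 20123648 multiplications
Strassen's algorithm: 7^(log2(512)) = 7^9 = 40353607 multiplications
Difference: 20123648 - 40353607 = -20229959 (Strassen uses MORE here due to padding overhead — for small or just-over-power-of-2 n, padding can outweigh the per-level savings)

Standard: 20123648 multiplications (272^3). Strassen: 40353607 multiplications (7^9, after padding to 512x512). Strassen reduces 8 recursive multiplications to 7 at each level.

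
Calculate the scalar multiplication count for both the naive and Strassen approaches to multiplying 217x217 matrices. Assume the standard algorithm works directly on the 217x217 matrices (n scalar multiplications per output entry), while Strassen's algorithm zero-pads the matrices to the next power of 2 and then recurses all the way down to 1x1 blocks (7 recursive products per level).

Matrix multiplication for 217x217 matrices:

Strassen's algorithm requires power-of-2 dimensions. Pad 217x217 to 256x256 (next power of 2).

Standard algorithm: 217^3 = 10218313 multiplications
Strassen's algorithm: 7^(log2(256)) = 7^8 = 5764801 multiplications
Savings: 10218313 - 5764801 = 4453512 multiplications

Standard: 10218313 multiplications (217^3). Strassen: 5764801 multiplications (7^8, after padding to 256x256). Strassen reduces 8 recursive multiplications to 7 at each level.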